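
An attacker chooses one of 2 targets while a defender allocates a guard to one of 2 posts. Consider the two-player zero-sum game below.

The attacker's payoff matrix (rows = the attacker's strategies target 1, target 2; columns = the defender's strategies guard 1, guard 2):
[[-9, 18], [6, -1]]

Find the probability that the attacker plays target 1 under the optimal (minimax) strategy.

Row minima are -9 and -1, so the attacker's maximin is -1; column maxima are 6 and 18, so the defender's minimax is 6. These differ, so the equilibrium is in mixed strategies.
Let the attacker play target 1 with probability p. The defender is indifferent when −9p + 6(1−p) = 18p − (1−p), giving p = 7/34.

7/34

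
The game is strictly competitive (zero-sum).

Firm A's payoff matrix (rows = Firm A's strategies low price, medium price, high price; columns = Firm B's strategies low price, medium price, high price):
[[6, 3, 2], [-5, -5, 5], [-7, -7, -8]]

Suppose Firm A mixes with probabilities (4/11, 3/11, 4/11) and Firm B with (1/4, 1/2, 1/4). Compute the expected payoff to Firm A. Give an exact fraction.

-45/22

Against (1/4, 1/2, 1/4), each row's expected payoff is low price: 7/2; medium price: -5/2; high price: -29/4.
Taking the (4/11, 3/11, 4/11)-weighted average: (4/11)·(7/2) + (3/11)·(-5/2) + (4/11)·(-29/4) = -45/22.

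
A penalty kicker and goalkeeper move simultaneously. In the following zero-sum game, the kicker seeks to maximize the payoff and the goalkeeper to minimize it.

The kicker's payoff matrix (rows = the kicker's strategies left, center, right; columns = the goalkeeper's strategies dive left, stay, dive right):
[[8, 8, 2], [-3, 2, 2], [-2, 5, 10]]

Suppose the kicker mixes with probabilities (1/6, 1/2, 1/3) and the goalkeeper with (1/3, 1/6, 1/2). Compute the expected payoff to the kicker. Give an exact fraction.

Against (1/3, 1/6, 1/2), each row's expected payoff is left: 5; center: 1/3; right: 31/6.
Taking the (1/6, 1/2, 1/3)-weighted average: (1/6)·(5) + (1/2)·(1/3) + (1/3)·(31/6) = 49/18.

49/18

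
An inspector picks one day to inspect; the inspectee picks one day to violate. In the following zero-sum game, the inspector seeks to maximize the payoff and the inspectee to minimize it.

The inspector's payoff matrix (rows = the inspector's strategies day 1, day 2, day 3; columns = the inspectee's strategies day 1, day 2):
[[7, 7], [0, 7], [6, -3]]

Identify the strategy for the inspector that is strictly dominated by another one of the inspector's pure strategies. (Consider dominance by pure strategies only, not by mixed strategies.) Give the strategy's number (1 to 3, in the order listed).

Compare day 3 with day 1: 7 > 6, 7 > -3.
So day 1 strictly dominates day 3 for the inspector; day 3 is strictly dominated.

3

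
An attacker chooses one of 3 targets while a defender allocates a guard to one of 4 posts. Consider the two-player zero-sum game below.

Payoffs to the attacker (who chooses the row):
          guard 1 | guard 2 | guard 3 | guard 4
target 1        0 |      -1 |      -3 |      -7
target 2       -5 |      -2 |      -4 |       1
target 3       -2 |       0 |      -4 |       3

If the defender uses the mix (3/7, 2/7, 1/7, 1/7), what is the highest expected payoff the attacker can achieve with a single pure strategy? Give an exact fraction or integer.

-1

target 1: (0)·(3/7) + (-1)·(2/7) + (-3)·(1/7) + (-7)·(1/7) = -12/7.
target 2: (-5)·(3/7) + (-2)·(2/7) + (-4)·(1/7) + (1)·(1/7) = -22/7.
target 3: (-2)·(3/7) + (0)·(2/7) + (-4)·(1/7) + (3)·(1/7) = -1.
The best pure response is target 3 with expected payoff -1.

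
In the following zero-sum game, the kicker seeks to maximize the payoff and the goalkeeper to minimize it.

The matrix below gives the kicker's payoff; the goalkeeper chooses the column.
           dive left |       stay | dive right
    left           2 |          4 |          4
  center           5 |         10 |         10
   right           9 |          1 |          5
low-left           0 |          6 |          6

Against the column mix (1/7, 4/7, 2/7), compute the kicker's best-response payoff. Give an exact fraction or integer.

left: (2)·(1/7) + (4)·(4/7) + (4)·(2/7) = 26/7.
center: (5)·(1/7) + (10)·(4/7) + (10)·(2/7) = 65/7.
right: (9)·(1/7) + (1)·(4/7) + (5)·(2/7) = 23/7.
low-left: (0)·(1/7) + (6)·(4/7) + (6)·(2/7) = 36/7.
The best pure response is center with expected payoff 65/7.

65/7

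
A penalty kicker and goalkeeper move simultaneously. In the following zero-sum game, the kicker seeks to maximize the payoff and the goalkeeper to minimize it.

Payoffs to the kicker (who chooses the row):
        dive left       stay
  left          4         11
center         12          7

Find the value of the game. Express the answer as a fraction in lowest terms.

26/3

Row minima are 4 and 7, so the kicker's maximin is 7; column maxima are 12 and 11, so the goalkeeper's minimax is 11. These differ, so the equilibrium is in mixed strategies.
Let the kicker play left with probability p. The goalkeeper is indifferent when 4p + 12(1−p) = 11p + 7(1−p), giving p = 5/12.
Let the goalkeeper play dive left with probability q. The kicker is indifferent when 4q + 11(1−q) = 12q + 7(1−q), giving q = 1/3.
The value is 4·(1/3) + (11)·(2/3) = 26/3.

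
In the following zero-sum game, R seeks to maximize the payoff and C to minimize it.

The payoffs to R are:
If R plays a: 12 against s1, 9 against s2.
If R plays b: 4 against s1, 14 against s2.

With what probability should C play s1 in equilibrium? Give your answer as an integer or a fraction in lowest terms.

Row minima are 9 and 4, so R's maximin is 9; column maxima are 12 and 14, so C's minimax is 12. These differ, so the equilibrium is in mixed strategies.
Let C play s1 with probability q. R is indifferent when 12q + 9(1−q) = 4q + 14(1−q), giving q = 5/13.

5/13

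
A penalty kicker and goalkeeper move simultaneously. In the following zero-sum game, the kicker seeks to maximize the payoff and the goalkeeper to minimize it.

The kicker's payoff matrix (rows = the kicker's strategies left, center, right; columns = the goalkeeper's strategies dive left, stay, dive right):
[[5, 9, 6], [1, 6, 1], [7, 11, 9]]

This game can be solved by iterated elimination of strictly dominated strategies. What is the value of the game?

7

Column stay is strictly dominated by dive left for the goalkeeper (5<9, 1<6, 7<11); eliminate stay.
Row left is strictly dominated by row right (7>5, 9>6); eliminate left.
Row center is strictly dominated by row right (7>1, 9>1); eliminate center.
Column dive right is strictly dominated by dive left for the goalkeeper (7<9); eliminate dive right.
Only (right, dive left) remains, with payoff 7.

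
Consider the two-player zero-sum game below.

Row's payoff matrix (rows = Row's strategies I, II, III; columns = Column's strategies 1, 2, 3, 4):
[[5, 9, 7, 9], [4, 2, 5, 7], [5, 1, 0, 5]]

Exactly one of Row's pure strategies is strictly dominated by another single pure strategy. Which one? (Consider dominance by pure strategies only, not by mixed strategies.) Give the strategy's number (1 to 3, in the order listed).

Compare II with I: 5 > 4, 9 > 2, 7 > 5, 9 > 7.
So I strictly dominates II for Row; II is strictly dominated.

2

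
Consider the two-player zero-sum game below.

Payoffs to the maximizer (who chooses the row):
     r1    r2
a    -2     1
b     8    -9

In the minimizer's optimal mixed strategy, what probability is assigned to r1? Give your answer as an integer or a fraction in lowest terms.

1/2

Row minima are -2 and -9, so the maximizer's maximin is -2; column maxima are 8 and 1, so the minimizer's minimax is 1. These differ, so the equilibrium is in mixed strategies.
Let the minimizer play r1 with probability q. The maximizer is indifferent when −2q + (1−q) = 8q − 9(1−q), giving q = 1/2.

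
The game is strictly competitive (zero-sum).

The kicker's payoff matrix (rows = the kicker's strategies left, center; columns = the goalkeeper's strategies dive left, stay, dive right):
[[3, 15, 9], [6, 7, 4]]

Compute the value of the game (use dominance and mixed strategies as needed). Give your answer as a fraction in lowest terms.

21/4

Column stay is strictly dominated by dive right for the goalkeeper (it gives the kicker more in every row).
The remaining 2×2 game on (left, center) × (dive left, dive right) has no saddle point. Let the kicker play left with probability p; indifference gives 3p + 6(1−p) = 9p + 4(1−p), so p = 1/4.
Similarly the goalkeeper's optimal q on dive left is 5/8, and the value is 3·(5/8) + (9)·(3/8) = 21/4.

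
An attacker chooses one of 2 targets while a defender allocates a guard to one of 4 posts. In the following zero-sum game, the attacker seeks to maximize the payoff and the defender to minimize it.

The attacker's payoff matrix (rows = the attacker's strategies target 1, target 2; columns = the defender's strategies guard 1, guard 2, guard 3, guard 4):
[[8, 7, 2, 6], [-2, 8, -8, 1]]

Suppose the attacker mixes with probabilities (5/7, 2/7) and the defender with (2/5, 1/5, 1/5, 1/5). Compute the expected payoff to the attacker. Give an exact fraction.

149/35

Against (2/5, 1/5, 1/5, 1/5), each row's expected payoff is target 1: 31/5; target 2: -3/5.
Taking the (5/7, 2/7)-weighted average: (5/7)·(31/5) + (2/7)·(-3/5) = 149/35.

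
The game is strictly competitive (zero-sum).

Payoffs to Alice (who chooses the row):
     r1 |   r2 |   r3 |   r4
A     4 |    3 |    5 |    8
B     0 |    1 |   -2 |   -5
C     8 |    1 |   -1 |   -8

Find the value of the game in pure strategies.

3

Row minima: 3, -5, -8 → Alice's maximin is 3.
Column maxima: 8, 3, 5, 8 → Bob's minimax is 3.
They coincide at (A, r2), so the value is 3.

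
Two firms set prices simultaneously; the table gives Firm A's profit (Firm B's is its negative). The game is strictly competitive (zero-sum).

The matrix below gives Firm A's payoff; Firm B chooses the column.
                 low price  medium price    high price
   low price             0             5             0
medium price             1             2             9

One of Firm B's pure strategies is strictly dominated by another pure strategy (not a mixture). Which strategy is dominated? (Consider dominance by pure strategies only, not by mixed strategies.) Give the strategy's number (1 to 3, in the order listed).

Firm B prefers columns that give Firm A less. Compare medium price with low price: 0 < 5, 1 < 2.
So low price strictly dominates medium price for Firm B; medium price is strictly dominated.

2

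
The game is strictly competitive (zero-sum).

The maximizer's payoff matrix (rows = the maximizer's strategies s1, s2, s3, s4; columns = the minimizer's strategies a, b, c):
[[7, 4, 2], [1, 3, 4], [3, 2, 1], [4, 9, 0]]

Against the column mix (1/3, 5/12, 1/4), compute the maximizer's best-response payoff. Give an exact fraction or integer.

s1: (7)·(1/3) + (4)·(5/12) + (2)·(1/4) = 9/2.
s2: (1)·(1/3) + (3)·(5/12) + (4)·(1/4) = 31/12.
s3: (3)·(1/3) + (2)·(5/12) + (1)·(1/4) = 25/12.
s4: (4)·(1/3) + (9)·(5/12) + (0)·(1/4) = 61/12.
The best pure response is s4 with expected payoff 61/12.

61/12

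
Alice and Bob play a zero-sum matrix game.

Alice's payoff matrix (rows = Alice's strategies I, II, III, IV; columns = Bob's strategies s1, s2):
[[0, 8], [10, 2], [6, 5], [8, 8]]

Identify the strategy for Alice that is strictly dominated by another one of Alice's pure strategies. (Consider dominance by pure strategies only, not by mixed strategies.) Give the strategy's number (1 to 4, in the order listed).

Compare III with IV: 8 > 6, 8 > 5.
So IV strictly dominates III for Alice; III is strictly dominated.

3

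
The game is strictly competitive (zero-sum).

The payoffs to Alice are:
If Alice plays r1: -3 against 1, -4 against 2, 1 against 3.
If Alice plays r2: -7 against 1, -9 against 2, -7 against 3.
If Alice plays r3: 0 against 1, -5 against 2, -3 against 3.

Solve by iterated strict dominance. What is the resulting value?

-4

Row r2 is strictly dominated by row r1 (-3>-7, -4>-9, 1>-7); eliminate r2.
Column 3 is strictly dominated by 2 for Bob (-4<1, -5<-3); eliminate 3.
Column 1 is strictly dominated by 2 for Bob (-4<-3, -5<0); eliminate 1.
Row r3 is strictly dominated by row r1 (-4>-5); eliminate r3.
Only (r1, 2) remains, with payoff -4.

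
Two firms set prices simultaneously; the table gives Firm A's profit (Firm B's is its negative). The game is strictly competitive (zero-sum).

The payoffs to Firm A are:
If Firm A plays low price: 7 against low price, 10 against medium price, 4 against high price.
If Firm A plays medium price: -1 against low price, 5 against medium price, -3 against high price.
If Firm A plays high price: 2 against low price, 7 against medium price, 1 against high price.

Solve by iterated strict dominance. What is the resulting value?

Column low price is strictly dominated by high price for Firm B (4<7, -3<-1, 1<2); eliminate low price.
Row medium price is strictly dominated by row low price (10>5, 4>-3); eliminate medium price.
Row high price is strictly dominated by row low price (10>7, 4>1); eliminate high price.
Column medium price is strictly dominated by high price for Firm B (4<10); eliminate medium price.
Only (low price, high price) remains, with payoff 4.

4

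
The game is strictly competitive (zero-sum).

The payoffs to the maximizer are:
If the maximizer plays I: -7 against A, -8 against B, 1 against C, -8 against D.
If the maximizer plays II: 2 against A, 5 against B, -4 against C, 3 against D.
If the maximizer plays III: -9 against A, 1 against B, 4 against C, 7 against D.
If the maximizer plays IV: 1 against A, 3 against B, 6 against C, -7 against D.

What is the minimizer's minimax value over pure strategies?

2

The worst case (largest entry) in each column is A: 2, B: 5, C: 6, D: 7.
The best (smallest) of these is 2.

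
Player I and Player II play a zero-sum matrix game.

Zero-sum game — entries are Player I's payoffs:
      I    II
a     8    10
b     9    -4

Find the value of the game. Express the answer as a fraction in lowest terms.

122/15

Row minima are 8 and -4, so Player I's maximin is 8; column maxima are 9 and 10, so Player II's minimax is 9. These differ, so the equilibrium is in mixed strategies.
Let Player I play a with probability p. Player II is indifferent when 8p + 9(1−p) = 10p − 4(1−p), giving p = 13/15.
Let Player II play I with probability q. Player I is indifferent when 8q + 10(1−q) = 9q − 4(1−q), giving q = 14/15.
The value is 8·(14/15) + (10)·(1/15) = 122/15.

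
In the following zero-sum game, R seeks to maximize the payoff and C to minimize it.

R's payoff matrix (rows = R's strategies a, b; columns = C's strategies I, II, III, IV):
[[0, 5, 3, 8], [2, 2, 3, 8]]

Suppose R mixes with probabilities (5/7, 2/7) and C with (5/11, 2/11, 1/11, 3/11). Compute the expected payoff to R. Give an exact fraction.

267/77

Against (5/11, 2/11, 1/11, 3/11), each row's expected payoff is a: 37/11; b: 41/11.
Taking the (5/7, 2/7)-weighted average: (5/7)·(37/11) + (2/7)·(41/11) = 267/77.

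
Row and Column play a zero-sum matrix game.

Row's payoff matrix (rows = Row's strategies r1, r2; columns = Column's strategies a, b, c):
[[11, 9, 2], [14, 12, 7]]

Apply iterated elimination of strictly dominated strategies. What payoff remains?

Column b is strictly dominated by c for Column (2<9, 7<12); eliminate b.
Row r1 is strictly dominated by row r2 (14>11, 7>2); eliminate r1.
Column a is strictly dominated by c for Column (7<14); eliminate a.
Only (r2, c) remains, with payoff 7.

7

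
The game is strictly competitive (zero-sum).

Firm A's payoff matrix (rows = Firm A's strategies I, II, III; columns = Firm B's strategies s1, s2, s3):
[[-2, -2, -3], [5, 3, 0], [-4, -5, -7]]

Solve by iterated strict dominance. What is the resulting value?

0

Row I is strictly dominated by row II (5>-2, 3>-2, 0>-3); eliminate I.
Row III is strictly dominated by row II (5>-4, 3>-5, 0>-7); eliminate III.
Column s2 is strictly dominated by s3 for Firm B (0<3); eliminate s2.
Column s1 is strictly dominated by s3 for Firm B (0<5); eliminate s1.
Only (II, s3) remains, with payoff 0.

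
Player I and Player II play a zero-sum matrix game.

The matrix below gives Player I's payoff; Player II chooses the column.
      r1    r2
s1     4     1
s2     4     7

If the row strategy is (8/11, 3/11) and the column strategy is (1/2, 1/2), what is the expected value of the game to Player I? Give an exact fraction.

73/22

Against (1/2, 1/2), each row's expected payoff is s1: 5/2; s2: 11/2.
Taking the (8/11, 3/11)-weighted average: (8/11)·(5/2) + (3/11)·(11/2) = 73/22.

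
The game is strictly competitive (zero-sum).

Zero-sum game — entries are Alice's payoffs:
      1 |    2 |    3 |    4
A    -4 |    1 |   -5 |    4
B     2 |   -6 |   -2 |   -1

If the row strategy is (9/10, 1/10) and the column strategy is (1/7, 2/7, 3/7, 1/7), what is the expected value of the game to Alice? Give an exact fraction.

-67/35

Against (1/7, 2/7, 3/7, 1/7), each row's expected payoff is A: -13/7; B: -17/7.
Taking the (9/10, 1/10)-weighted average: (9/10)·(-13/7) + (1/10)·(-17/7) = -67/35.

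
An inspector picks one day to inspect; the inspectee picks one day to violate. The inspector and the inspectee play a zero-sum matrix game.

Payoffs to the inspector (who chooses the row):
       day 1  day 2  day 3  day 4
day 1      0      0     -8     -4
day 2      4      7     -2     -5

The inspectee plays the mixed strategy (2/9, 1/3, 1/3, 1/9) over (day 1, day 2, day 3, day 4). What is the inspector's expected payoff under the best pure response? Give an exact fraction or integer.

2

day 1: (0)·(2/9) + (0)·(1/3) + (-8)·(1/3) + (-4)·(1/9) = -28/9.
day 2: (4)·(2/9) + (7)·(1/3) + (-2)·(1/3) + (-5)·(1/9) = 2.
The best pure response is day 2 with expected payoff 2.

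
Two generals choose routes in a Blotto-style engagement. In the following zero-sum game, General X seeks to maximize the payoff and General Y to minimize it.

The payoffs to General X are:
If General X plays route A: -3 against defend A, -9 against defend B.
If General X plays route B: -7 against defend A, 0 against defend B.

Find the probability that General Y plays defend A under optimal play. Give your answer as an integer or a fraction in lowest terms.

Row minima are -9 and -7, so General X's maximin is -7; column maxima are -3 and 0, so General Y's minimax is -3. These differ, so the equilibrium is in mixed strategies.
Let General Y play defend A with probability q. General X is indifferent when −3q − 9(1−q) = −7q, giving q = 9/13.

9/13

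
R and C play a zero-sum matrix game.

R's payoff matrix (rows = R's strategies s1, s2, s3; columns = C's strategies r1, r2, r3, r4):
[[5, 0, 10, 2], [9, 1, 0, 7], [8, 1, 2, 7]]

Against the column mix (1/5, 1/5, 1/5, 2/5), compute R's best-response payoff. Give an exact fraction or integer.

s1: (5)·(1/5) + (0)·(1/5) + (10)·(1/5) + (2)·(2/5) = 19/5.
s2: (9)·(1/5) + (1)·(1/5) + (0)·(1/5) + (7)·(2/5) = 24/5.
s3: (8)·(1/5) + (1)·(1/5) + (2)·(1/5) + (7)·(2/5) = 5.
The best pure response is s3 with expected payoff 5.

5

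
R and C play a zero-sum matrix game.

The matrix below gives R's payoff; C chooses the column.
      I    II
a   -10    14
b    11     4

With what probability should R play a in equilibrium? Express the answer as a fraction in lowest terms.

Row minima are -10 and 4, so R's maximin is 4; column maxima are 11 and 14, so C's minimax is 11. These differ, so the equilibrium is in mixed strategies.
Let R play a with probability p. C is indifferent when −10p + 11(1−p) = 14p + 4(1−p), giving p = 7/31.

7/31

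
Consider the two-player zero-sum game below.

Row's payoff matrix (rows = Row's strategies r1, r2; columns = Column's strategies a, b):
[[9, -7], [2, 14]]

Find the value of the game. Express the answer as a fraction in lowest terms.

Row minima are -7 and 2, so Row's maximin is 2; column maxima are 9 and 14, so Column's minimax is 9. These differ, so the equilibrium is in mixed strategies.
Let Row play r1 with probability p. Column is indifferent when 9p + 2(1−p) = −7p + 14(1−p), giving p = 3/7.
Let Column play a with probability q. Row is indifferent when 9q − 7(1−q) = 2q + 14(1−q), giving q = 3/4.
The value is 9·(3/4) + (-7)·(1/4) = 5.

5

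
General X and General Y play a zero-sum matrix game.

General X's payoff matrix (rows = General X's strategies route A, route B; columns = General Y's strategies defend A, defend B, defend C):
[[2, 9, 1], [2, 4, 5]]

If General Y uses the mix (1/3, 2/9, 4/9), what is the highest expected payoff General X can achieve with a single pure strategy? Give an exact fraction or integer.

34/9

route A: (2)·(1/3) + (9)·(2/9) + (1)·(4/9) = 28/9.
route B: (2)·(1/3) + (4)·(2/9) + (5)·(4/9) = 34/9.
The best pure response is route B with expected payoff 34/9.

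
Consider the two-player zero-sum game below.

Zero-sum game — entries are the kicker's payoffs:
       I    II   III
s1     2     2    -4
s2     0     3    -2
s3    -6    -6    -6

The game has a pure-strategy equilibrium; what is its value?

-2

Row minima: -4, -2, -6 → the kicker's maximin is -2.
Column maxima: 2, 3, -2 → the goalkeeper's minimax is -2.
They coincide at (s2, III), so the value is -2.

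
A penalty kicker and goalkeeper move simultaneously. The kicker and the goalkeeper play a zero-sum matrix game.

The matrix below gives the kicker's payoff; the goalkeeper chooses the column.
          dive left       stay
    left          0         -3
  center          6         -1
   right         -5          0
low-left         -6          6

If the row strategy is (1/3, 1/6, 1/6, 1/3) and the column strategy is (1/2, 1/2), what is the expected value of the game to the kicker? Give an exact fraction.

-1/2

Against (1/2, 1/2), each row's expected payoff is left: -3/2; center: 5/2; right: -5/2; low-left: 0.
Taking the (1/3, 1/6, 1/6, 1/3)-weighted average: (1/3)·(-3/2) + (1/6)·(5/2) + (1/6)·(-5/2) + (1/3)·(0) = -1/2.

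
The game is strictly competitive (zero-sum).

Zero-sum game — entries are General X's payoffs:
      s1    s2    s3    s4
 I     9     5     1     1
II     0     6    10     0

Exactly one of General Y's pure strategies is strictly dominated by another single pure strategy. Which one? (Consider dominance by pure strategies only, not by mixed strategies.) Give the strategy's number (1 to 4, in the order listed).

2

General Y prefers columns that give General X less. Compare s2 with s4: 1 < 5, 0 < 6.
So s4 strictly dominates s2 for General Y; s2 is strictly dominated.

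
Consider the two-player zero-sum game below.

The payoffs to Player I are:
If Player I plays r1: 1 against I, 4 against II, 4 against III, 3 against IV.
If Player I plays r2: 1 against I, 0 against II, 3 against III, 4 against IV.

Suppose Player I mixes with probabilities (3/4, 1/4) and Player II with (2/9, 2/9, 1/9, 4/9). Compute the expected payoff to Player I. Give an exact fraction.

11/4

Against (2/9, 2/9, 1/9, 4/9), each row's expected payoff is r1: 26/9; r2: 7/3.
Taking the (3/4, 1/4)-weighted average: (3/4)·(26/9) + (1/4)·(7/3) = 11/4.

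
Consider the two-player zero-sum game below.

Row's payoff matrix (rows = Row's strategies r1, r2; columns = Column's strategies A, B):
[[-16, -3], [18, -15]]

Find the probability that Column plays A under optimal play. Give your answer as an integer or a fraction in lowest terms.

Row minima are -16 and -15, so Row's maximin is -15; column maxima are 18 and -3, so Column's minimax is -3. These differ, so the equilibrium is in mixed strategies.
Let Column play A with probability q. Row is indifferent when −16q − 3(1−q) = 18q − 15(1−q), giving q = 6/23.

6/23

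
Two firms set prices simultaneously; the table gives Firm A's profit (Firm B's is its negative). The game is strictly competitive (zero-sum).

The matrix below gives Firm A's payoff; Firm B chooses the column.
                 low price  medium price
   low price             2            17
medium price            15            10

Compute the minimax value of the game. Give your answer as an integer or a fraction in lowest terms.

Row minima are 2 and 10, so Firm A's maximin is 10; column maxima are 15 and 17, so Firm B's minimax is 15. These differ, so the equilibrium is in mixed strategies.
Let Firm A play low price with probability p. Firm B is indifferent when 2p + 15(1−p) = 17p + 10(1−p), giving p = 1/4.
Let Firm B play low price with probability q. Firm A is indifferent when 2q + 17(1−q) = 15q + 10(1−q), giving q = 7/20.
The value is 2·(7/20) + (17)·(13/20) = 47/4.

47/4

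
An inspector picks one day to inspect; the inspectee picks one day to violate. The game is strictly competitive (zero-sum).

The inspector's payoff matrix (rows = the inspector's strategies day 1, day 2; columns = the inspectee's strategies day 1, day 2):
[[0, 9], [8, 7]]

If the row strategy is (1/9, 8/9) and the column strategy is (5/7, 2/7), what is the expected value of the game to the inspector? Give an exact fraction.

Against (5/7, 2/7), each row's expected payoff is day 1: 18/7; day 2: 54/7.
Taking the (1/9, 8/9)-weighted average: (1/9)·(18/7) + (8/9)·(54/7) = 50/7.

50/7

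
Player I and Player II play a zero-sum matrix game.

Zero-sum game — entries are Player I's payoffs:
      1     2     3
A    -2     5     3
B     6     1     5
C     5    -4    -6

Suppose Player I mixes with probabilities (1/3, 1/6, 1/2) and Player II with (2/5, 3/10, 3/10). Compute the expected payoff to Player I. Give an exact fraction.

Against (2/5, 3/10, 3/10), each row's expected payoff is A: 8/5; B: 21/5; C: -1.
Taking the (1/3, 1/6, 1/2)-weighted average: (1/3)·(8/5) + (1/6)·(21/5) + (1/2)·(-1) = 11/15.

11/15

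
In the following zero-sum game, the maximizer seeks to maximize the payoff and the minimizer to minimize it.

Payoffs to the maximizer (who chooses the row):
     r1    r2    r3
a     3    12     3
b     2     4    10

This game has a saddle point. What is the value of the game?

Row minima: 3, 2 → the maximizer's maximin is 3.
Column maxima: 3, 12, 10 → the minimizer's minimax is 3.
They coincide at (a, r1), so the value is 3.

3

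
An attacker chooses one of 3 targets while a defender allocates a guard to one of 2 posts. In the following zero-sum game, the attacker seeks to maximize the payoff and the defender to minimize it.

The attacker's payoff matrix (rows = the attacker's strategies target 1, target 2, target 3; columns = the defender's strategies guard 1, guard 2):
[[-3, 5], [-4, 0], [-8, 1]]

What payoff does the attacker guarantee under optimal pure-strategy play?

Row minima: -3, -4, -8 → the attacker's maximin is -3.
Column maxima: -3, 5 → the defender's minimax is -3.
They coincide at (target 1, guard 1), so the value is -3.

-3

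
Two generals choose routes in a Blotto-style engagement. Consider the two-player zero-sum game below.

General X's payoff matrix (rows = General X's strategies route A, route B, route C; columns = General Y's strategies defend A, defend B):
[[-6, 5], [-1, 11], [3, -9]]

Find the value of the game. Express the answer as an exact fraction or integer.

1

Row route A is strictly dominated by row route B, so General X never plays it.
The remaining 2×2 game on (route B, route C) × (defend A, defend B) has no saddle point. Let General X play route B with probability p; indifference gives −p + 3(1−p) = 11p − 9(1−p), so p = 1/2.
Similarly General Y's optimal q on defend A is 5/6, and the value is -1·(5/6) + (11)·(1/6) = 1.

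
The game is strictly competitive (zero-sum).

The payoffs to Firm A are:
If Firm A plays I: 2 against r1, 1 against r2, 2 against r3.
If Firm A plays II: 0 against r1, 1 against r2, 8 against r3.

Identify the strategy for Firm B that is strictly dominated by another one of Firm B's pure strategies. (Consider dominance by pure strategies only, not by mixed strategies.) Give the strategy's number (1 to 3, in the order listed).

3

Firm B prefers columns that give Firm A less. Compare r3 with r2: 1 < 2, 1 < 8.
So r2 strictly dominates r3 for Firm B; r3 is strictly dominated.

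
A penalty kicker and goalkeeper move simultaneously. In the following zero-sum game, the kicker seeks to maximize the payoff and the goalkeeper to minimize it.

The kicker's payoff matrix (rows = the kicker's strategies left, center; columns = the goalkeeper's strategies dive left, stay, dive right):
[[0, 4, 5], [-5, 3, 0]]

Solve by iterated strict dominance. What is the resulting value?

Row center is strictly dominated by row left (0>-5, 4>3, 5>0); eliminate center.
Column stay is strictly dominated by dive left for the goalkeeper (0<4); eliminate stay.
Column dive right is strictly dominated by dive left for the goalkeeper (0<5); eliminate dive right.
Only (left, dive left) remains, with payoff 0.

0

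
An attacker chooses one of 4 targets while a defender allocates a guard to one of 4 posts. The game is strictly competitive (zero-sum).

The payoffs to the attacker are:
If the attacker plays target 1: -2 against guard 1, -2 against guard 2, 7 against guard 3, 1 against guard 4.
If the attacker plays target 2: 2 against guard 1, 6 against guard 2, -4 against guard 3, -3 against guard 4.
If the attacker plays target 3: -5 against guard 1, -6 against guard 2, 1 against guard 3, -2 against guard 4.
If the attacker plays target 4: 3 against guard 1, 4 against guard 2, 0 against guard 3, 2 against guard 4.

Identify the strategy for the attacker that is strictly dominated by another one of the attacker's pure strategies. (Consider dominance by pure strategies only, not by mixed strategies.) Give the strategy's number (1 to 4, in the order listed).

3

Compare target 3 with target 1: -2 > -5, -2 > -6, 7 > 1, 1 > -2.
So target 1 strictly dominates target 3 for the attacker; target 3 is strictly dominated.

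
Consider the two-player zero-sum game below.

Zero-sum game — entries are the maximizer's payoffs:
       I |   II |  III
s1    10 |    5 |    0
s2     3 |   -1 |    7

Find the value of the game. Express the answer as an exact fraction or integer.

35/13

Column I is strictly dominated by II for the minimizer (it gives the maximizer more in every row).
The remaining 2×2 game on (s1, s2) × (II, III) has no saddle point. Let the maximizer play s1 with probability p; indifference gives 5p − (1−p) = 7(1−p), so p = 8/13.
Similarly the minimizer's optimal q on II is 7/13, and the value is 5·(7/13) + (0)·(6/13) = 35/13.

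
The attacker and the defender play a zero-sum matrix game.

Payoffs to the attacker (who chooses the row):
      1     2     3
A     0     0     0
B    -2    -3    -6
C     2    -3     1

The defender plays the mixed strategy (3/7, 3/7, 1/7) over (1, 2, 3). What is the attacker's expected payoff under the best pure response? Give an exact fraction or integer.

A: (0)·(3/7) + (0)·(3/7) + (0)·(1/7) = 0.
B: (-2)·(3/7) + (-3)·(3/7) + (-6)·(1/7) = -3.
C: (2)·(3/7) + (-3)·(3/7) + (1)·(1/7) = -2/7.
The best pure response is A with expected payoff 0.

0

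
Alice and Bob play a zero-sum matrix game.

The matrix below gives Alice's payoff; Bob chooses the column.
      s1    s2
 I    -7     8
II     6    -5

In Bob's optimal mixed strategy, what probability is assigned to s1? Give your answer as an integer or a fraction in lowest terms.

Row minima are -7 and -5, so Alice's maximin is -5; column maxima are 6 and 8, so Bob's minimax is 6. These differ, so the equilibrium is in mixed strategies.
Let Bob play s1 with probability q. Alice is indifferent when −7q + 8(1−q) = 6q − 5(1−q), giving q = 1/2.

1/2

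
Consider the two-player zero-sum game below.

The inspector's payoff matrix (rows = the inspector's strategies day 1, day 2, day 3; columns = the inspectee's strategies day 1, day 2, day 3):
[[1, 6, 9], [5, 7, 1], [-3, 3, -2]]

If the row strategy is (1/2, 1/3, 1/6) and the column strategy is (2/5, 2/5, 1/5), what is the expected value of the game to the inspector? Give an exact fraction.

39/10

Against (2/5, 2/5, 1/5), each row's expected payoff is day 1: 23/5; day 2: 5; day 3: -2/5.
Taking the (1/2, 1/3, 1/6)-weighted average: (1/2)·(23/5) + (1/3)·(5) + (1/6)·(-2/5) = 39/10.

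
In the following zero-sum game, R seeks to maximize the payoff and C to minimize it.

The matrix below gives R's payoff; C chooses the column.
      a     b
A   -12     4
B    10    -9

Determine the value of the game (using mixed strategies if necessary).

-68/35

Row minima are -12 and -9, so R's maximin is -9; column maxima are 10 and 4, so C's minimax is 4. These differ, so the equilibrium is in mixed strategies.
Let R play A with probability p. C is indifferent when −12p + 10(1−p) = 4p − 9(1−p), giving p = 19/35.
Let C play a with probability q. R is indifferent when −12q + 4(1−q) = 10q − 9(1−q), giving q = 13/35.
The value is -12·(13/35) + (4)·(22/35) = -68/35.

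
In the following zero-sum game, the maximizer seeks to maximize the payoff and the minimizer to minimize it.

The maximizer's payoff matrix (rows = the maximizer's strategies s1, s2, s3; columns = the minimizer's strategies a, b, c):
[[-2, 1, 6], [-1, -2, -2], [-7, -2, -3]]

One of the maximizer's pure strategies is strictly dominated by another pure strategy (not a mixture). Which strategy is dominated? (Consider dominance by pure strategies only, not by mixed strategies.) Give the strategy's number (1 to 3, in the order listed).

Compare s3 with s1: -2 > -7, 1 > -2, 6 > -3.
So s1 strictly dominates s3 for the maximizer; s3 is strictly dominated.

3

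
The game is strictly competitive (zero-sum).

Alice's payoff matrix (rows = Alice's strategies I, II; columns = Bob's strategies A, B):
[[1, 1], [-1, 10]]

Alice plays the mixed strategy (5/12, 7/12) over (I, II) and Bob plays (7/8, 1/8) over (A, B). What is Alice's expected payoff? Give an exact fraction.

Against (7/8, 1/8), each row's expected payoff is I: 1; II: 3/8.
Taking the (5/12, 7/12)-weighted average: (5/12)·(1) + (7/12)·(3/8) = 61/96.

61/96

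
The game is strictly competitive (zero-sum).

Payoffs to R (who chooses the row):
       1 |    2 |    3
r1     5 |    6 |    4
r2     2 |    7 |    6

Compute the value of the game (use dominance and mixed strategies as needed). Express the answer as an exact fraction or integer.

22/5

Column 2 is strictly dominated by 1 for C (it gives R more in every row).
The remaining 2×2 game on (r1, r2) × (1, 3) has no saddle point. Let R play r1 with probability p; indifference gives 5p + 2(1−p) = 4p + 6(1−p), so p = 4/5.
Similarly C's optimal q on 1 is 2/5, and the value is 5·(2/5) + (4)·(3/5) = 22/5.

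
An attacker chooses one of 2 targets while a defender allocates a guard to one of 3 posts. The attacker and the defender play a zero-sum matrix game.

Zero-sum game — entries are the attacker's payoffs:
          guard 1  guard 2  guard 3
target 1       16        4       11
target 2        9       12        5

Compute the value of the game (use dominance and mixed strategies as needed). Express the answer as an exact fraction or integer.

8

Column guard 1 is strictly dominated by guard 3 for the defender (it gives the attacker more in every row).
The remaining 2×2 game on (target 1, target 2) × (guard 2, guard 3) has no saddle point. Let the attacker play target 1 with probability p; indifference gives 4p + 12(1−p) = 11p + 5(1−p), so p = 1/2.
Similarly the defender's optimal q on guard 2 is 3/7, and the value is 4·(3/7) + (11)·(4/7) = 8.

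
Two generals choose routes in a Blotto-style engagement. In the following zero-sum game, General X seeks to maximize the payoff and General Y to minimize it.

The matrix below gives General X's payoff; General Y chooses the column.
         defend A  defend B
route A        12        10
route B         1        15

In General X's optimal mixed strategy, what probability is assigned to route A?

Row minima are 10 and 1, so General X's maximin is 10; column maxima are 12 and 15, so General Y's minimax is 12. These differ, so the equilibrium is in mixed strategies.
Let General X play route A with probability p. General Y is indifferent when 12p + (1−p) = 10p + 15(1−p), giving p = 7/8.

7/8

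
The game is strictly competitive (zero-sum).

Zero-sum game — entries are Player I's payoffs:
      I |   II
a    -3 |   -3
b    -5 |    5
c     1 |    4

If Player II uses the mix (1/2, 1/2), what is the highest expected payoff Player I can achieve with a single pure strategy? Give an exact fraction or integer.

5/2

a: (-3)·(1/2) + (-3)·(1/2) = -3.
b: (-5)·(1/2) + (5)·(1/2) = 0.
c: (1)·(1/2) + (4)·(1/2) = 5/2.
The best pure response is c with expected payoff 5/2.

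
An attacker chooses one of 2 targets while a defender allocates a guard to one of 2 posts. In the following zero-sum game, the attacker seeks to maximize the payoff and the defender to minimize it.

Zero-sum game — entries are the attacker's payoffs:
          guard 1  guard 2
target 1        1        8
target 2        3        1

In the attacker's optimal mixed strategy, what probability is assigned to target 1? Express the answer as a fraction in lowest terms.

2/9

Row minima are 1 and 1, so the attacker's maximin is 1; column maxima are 3 and 8, so the defender's minimax is 3. These differ, so the equilibrium is in mixed strategies.
Let the attacker play target 1 with probability p. The defender is indifferent when p + 3(1−p) = 8p + (1−p), giving p = 2/9.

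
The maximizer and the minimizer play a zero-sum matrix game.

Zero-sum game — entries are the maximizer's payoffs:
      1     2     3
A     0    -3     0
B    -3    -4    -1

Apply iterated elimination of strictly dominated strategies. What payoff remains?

Column 1 is strictly dominated by 2 for the minimizer (-3<0, -4<-3); eliminate 1.
Column 3 is strictly dominated by 2 for the minimizer (-3<0, -4<-1); eliminate 3.
Row B is strictly dominated by row A (-3>-4); eliminate B.
Only (A, 2) remains, with payoff -3.

-3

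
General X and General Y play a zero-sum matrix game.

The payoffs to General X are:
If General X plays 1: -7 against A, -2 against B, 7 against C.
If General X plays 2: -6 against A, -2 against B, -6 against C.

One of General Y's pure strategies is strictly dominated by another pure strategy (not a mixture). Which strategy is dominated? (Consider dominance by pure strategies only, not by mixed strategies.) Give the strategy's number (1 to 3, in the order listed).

2

General Y prefers columns that give General X less. Compare B with A: -7 < -2, -6 < -2.
So A strictly dominates B for General Y; B is strictly dominated.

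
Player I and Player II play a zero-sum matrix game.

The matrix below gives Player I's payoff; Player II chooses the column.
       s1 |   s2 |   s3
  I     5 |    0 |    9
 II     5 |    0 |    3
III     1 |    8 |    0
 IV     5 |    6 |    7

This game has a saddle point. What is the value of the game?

Row minima: 0, 0, 0, 5 → Player I's maximin is 5.
Column maxima: 5, 8, 9 → Player II's minimax is 5.
They coincide at (IV, s1), so the value is 5.

5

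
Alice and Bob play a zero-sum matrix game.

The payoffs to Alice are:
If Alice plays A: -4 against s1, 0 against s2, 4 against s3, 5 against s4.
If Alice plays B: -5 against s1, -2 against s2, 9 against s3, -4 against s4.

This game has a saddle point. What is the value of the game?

Row minima: -4, -5 → Alice's maximin is -4.
Column maxima: -4, 0, 9, 5 → Bob's minimax is -4.
They coincide at (A, s1), so the value is -4.

-4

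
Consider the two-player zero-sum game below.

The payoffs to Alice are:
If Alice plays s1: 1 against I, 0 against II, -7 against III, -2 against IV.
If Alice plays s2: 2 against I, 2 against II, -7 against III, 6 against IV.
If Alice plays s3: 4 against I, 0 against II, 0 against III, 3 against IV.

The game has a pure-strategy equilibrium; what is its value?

0

Row minima: -7, -7, 0 → Alice's maximin is 0.
Column maxima: 4, 2, 0, 6 → Bob's minimax is 0.
They coincide at (s3, III), so the value is 0.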